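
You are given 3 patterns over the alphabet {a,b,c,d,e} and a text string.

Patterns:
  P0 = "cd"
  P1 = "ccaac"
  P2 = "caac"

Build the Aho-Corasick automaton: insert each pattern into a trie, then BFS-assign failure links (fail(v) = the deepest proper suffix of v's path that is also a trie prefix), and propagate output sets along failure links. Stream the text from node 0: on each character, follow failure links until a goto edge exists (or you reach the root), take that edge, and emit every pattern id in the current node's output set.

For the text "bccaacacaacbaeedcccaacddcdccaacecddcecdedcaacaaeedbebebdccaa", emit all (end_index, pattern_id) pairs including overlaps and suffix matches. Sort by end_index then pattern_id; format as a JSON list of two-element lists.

Build automaton:
Trie (insert patterns):
  n0 'ε': c→1
  n1 'c': a→7 c→3 d→2
  n2 'cd': ·  ←P0
  n3 'cc': a→4
  n4 'cca': a→5
  n5 'ccaa': c→6
  n6 'ccaac': ·  ←P1
  n7 'ca': a→8
  n8 'caa': c→9
  n9 'caac': ·  ←P2

Failure links (BFS by depth):
  n1('c'): parent n0 fail=0; on 'c' 0 → fail=0;  out ∅∪∅=∅
  n2('cd'): parent n1 fail=0; on 'd' 0 → fail=0;  out {0}∪∅={0}
  n3('cc'): parent n1 fail=0; on 'c' 0 → fail=1;  out ∅∪∅=∅
  n7('ca'): parent n1 fail=0; on 'a' 0 → fail=0;  out ∅∪∅=∅
  n4('cca'): parent n3 fail=1; on 'a' 1 → fail=7;  out ∅∪∅=∅
  n8('caa'): parent n7 fail=0; on 'a' 0 → fail=0;  out ∅∪∅=∅
  n5('ccaa'): parent n4 fail=7; on 'a' 7 → fail=8;  out ∅∪∅=∅
  n9('caac'): parent n8 fail=0; on 'c' 0 → fail=1;  out {2}∪∅={2}
  n6('ccaac'): parent n5 fail=8; on 'c' 8 → fail=9;  out {1}∪{2}={1,2}

Scan:
i=0 'b': node 0→0
i=1 'c': node 0→1
i=2 'c': node 1→3
i=3 'a': node 3→4
i=4 'a': node 4→5
i=5 'c': node 5→6  emit P1@[1:5],P2@[2:5]
i=6 'a': node 6→7 ·f
i=7 'c': node 7→1 ·f
i=8 'a': node 1→7
i=9 'a': node 7→8
i=10 'c': node 8→9  emit P2@[7:10]
i=11 'b': node 9→0 ·f
i=12 'a': node 0→0
i=13 'e': node 0→0
i=14 'e': node 0→0
i=15 'd': node 0→0
i=16 'c': node 0→1
i=17 'c': node 1→3
i=18 'c': node 3→3 ·f
i=19 'a': node 3→4
i=20 'a': node 4→5
i=21 'c': node 5→6  emit P1@[17:21],P2@[18:21]
i=22 'd': node 6→2 ·f  emit P0@[21:22]
i=23 'd': node 2→0 ·f
i=24 'c': node 0→1
i=25 'd': node 1→2  emit P0@[24:25]
i=26 'c': node 2→1 ·f
i=27 'c': node 1→3
i=28 'a': node 3→4
i=29 'a': node 4→5
i=30 'c': node 5→6  emit P1@[26:30],P2@[27:30]
i=31 'e': node 6→0 ·f
i=32 'c': node 0→1
i=33 'd': node 1→2  emit P0@[32:33]
i=34 'd': node 2→0 ·f
i=35 'c': node 0→1
i=36 'e': node 1→0 ·f
i=37 'c': node 0→1
i=38 'd': node 1→2  emit P0@[37:38]
i=39 'e': node 2→0 ·f
i=40 'd': node 0→0
i=41 'c': node 0→1
i=42 'a': node 1→7
i=43 'a': node 7→8
i=44 'c': node 8→9  emit P2@[41:44]
i=45 'a': node 9→7 ·f
i=46 'a': node 7→8
i=47 'e': node 8→0 ·f
i=48 'e': node 0→0
i=49 'd': node 0→0
i=50 'b': node 0→0
i=51 'e': node 0→0
i=52 'b': node 0→0
i=53 'e': node 0→0
i=54 'b': node 0→0
i=55 'd': node 0→0
i=56 'c': node 0→1
i=57 'c': node 1→3
i=58 'a': node 3→4
i=59 'a': node 4→5

Result: [[5,1],[5,2],[10,2],[21,1],[21,2],[22,0],[25,0],[30,1],[30,2],[33,0],[38,0],[44,2]]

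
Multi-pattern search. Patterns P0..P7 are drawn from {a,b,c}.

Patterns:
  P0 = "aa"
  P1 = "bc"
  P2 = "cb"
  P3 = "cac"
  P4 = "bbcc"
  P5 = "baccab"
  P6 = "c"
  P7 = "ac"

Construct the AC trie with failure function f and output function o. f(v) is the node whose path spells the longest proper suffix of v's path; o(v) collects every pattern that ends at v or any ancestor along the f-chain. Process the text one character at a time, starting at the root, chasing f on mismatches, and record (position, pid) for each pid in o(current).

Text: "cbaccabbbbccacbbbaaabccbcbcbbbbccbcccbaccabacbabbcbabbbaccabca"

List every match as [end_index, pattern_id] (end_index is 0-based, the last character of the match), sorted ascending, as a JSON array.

Build automaton:
Trie nodes:
  n0 'ε': a→1 b→3 c→5
  n1 'a': a→2 c→17
  n2 'aa': ·  [P0 ends]
  n3 'b': a→12 b→9 c→4
  n4 'bc': ·  [P1 ends]
  n5 'c': a→7 b→6  [P6 ends]
  n6 'cb': ·  [P2 ends]
  n7 'ca': c→8
  n8 'cac': ·  [P3 ends]
  n9 'bb': c→10
  n10 'bbc': c→11
  n11 'bbcc': ·  [P4 ends]
  n12 'ba': c→13
  n13 'bac': c→14
  n14 'bacc': a→15
  n15 'bacca': b→16
  n16 'baccab': ·  [P5 ends]
  n17 'ac': ·  [P7 ends]

Failure links (BFS by depth):
  n1('a'): parent n0 fail=0; on 'a' 0 → fail=0;  out ∅∪∅=∅
  n3('b'): parent n0 fail=0; on 'b' 0 → fail=0;  out ∅∪∅=∅
  n5('c'): parent n0 fail=0; on 'c' 0 → fail=0;  out {6}∪∅={6}
  n2('aa'): parent n1 fail=0; on 'a' 0 → fail=1;  out {0}∪∅={0}
  n4('bc'): parent n3 fail=0; on 'c' 0 → fail=5;  out {1}∪{6}={1,6}
  n6('cb'): parent n5 fail=0; on 'b' 0 → fail=3;  out {2}∪∅={2}
  n7('ca'): parent n5 fail=0; on 'a' 0 → fail=1;  out ∅∪∅=∅
  n9('bb'): parent n3 fail=0; on 'b' 0 → fail=3;  out ∅∪∅=∅
  n12('ba'): parent n3 fail=0; on 'a' 0 → fail=1;  out ∅∪∅=∅
  n17('ac'): parent n1 fail=0; on 'c' 0 → fail=5;  out {7}∪{6}={6,7}
  n8('cac'): parent n7 fail=1; on 'c' 1 → fail=17;  out {3}∪{6,7}={3,6,7}
  n10('bbc'): parent n9 fail=3; on 'c' 3 → fail=4;  out ∅∪{1,6}={1,6}
  n13('bac'): parent n12 fail=1; on 'c' 1 → fail=17;  out ∅∪{6,7}={6,7}
  n11('bbcc'): parent n10 fail=4; on 'c' 4→5→0 → fail=5;  out {4}∪{6}={4,6}
  n14('bacc'): parent n13 fail=17; on 'c' 17→5→0 → fail=5;  out ∅∪{6}={6}
  n15('bacca'): parent n14 fail=5; on 'a' 5 → fail=7;  out ∅∪∅=∅
  n16('baccab'): parent n15 fail=7; on 'b' 7→1→0 → fail=3;  out {5}∪∅={5}

Run:
[0] read 'c'  n0⇒n5  ** P6@[0:0]
[1] read 'b'  n5⇒n6  ** P2@[0:1]
[2] read 'a'  n6⇒n12 ·f
[3] read 'c'  n12⇒n13  ** P6@[3:3],P7@[2:3]
[4] read 'c'  n13⇒n14  ** P6@[4:4]
[5] read 'a'  n14⇒n15
[6] read 'b'  n15⇒n16  ** P5@[1:6]
[7] read 'b'  n16⇒n9 ·f
[8] read 'b'  n9⇒n9 ·f
[9] read 'b'  n9⇒n9 ·f
[10] read 'c'  n9⇒n10  ** P1@[9:10],P6@[10:10]
[11] read 'c'  n10⇒n11  ** P4@[8:11],P6@[11:11]
[12] read 'a'  n11⇒n7 ·f
[13] read 'c'  n7⇒n8  ** P3@[11:13],P6@[13:13],P7@[12:13]
[14] read 'b'  n8⇒n6 ·f  ** P2@[13:14]
[15] read 'b'  n6⇒n9 ·f
[16] read 'b'  n9⇒n9 ·f
[17] read 'a'  n9⇒n12 ·f
[18] read 'a'  n12⇒n2 ·f  ** P0@[17:18]
[19] read 'a'  n2⇒n2 ·f  ** P0@[18:19]
[20] read 'b'  n2⇒n3 ·f
[21] read 'c'  n3⇒n4  ** P1@[20:21],P6@[21:21]
[22] read 'c'  n4⇒n5 ·f  ** P6@[22:22]
[23] read 'b'  n5⇒n6  ** P2@[22:23]
[24] read 'c'  n6⇒n4 ·f  ** P1@[23:24],P6@[24:24]
[25] read 'b'  n4⇒n6 ·f  ** P2@[24:25]
[26] read 'c'  n6⇒n4 ·f  ** P1@[25:26],P6@[26:26]
[27] read 'b'  n4⇒n6 ·f  ** P2@[26:27]
[28] read 'b'  n6⇒n9 ·f
[29] read 'b'  n9⇒n9 ·f
[30] read 'b'  n9⇒n9 ·f
[31] read 'c'  n9⇒n10  ** P1@[30:31],P6@[31:31]
[32] read 'c'  n10⇒n11  ** P4@[29:32],P6@[32:32]
[33] read 'b'  n11⇒n6 ·f  ** P2@[32:33]
[34] read 'c'  n6⇒n4 ·f  ** P1@[33:34],P6@[34:34]
[35] read 'c'  n4⇒n5 ·f  ** P6@[35:35]
[36] read 'c'  n5⇒n5 ·f  ** P6@[36:36]
[37] read 'b'  n5⇒n6  ** P2@[36:37]
[38] read 'a'  n6⇒n12 ·f
[39] read 'c'  n12⇒n13  ** P6@[39:39],P7@[38:39]
[40] read 'c'  n13⇒n14  ** P6@[40:40]
[41] read 'a'  n14⇒n15
[42] read 'b'  n15⇒n16  ** P5@[37:42]
[43] read 'a'  n16⇒n12 ·f
[44] read 'c'  n12⇒n13  ** P6@[44:44],P7@[43:44]
[45] read 'b'  n13⇒n6 ·f  ** P2@[44:45]
[46] read 'a'  n6⇒n12 ·f
[47] read 'b'  n12⇒n3 ·f
[48] read 'b'  n3⇒n9
[49] read 'c'  n9⇒n10  ** P1@[48:49],P6@[49:49]
[50] read 'b'  n10⇒n6 ·f  ** P2@[49:50]
[51] read 'a'  n6⇒n12 ·f
[52] read 'b'  n12⇒n3 ·f
[53] read 'b'  n3⇒n9
[54] read 'b'  n9⇒n9 ·f
[55] read 'a'  n9⇒n12 ·f
[56] read 'c'  n12⇒n13  ** P6@[56:56],P7@[55:56]
[57] read 'c'  n13⇒n14  ** P6@[57:57]
[58] read 'a'  n14⇒n15
[59] read 'b'  n15⇒n16  ** P5@[54:59]
[60] read 'c'  n16⇒n4 ·f  ** P1@[59:60],P6@[60:60]
[61] read 'a'  n4⇒n7 ·f

All matches (sorted): [[0,6],[1,2],[3,6],[3,7],[4,6],[6,5],[10,1],[10,6],[11,4],[11,6],[13,3],[13,6],[13,7],[14,2],[18,0],[19,0],[21,1],[21,6],[22,6],[23,2],[24,1],[24,6],[25,2],[26,1],[26,6],[27,2],[31,1],[31,6],[32,4],[32,6],[33,2],[34,1],[34,6],[35,6],[36,6],[37,2],[39,6],[39,7],[40,6],[42,5],[44,6],[44,7],[45,2],[49,1],[49,6],[50,2],[56,6],[56,7],[57,6],[59,5],[60,1],[60,6]]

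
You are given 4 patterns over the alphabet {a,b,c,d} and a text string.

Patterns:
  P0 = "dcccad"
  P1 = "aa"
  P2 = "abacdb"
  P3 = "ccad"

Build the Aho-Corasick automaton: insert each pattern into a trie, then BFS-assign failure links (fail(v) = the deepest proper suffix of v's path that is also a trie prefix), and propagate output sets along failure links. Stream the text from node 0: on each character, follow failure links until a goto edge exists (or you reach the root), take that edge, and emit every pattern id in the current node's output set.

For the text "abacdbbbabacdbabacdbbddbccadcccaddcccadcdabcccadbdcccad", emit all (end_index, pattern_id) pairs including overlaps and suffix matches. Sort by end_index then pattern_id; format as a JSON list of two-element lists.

Build automaton:
Trie nodes:
  0='ε' goto a→7 c→14 d→1
  1='d' goto c→2
  2='dc' goto c→3
  3='dcc' goto c→4
  4='dccc' goto a→5
  5='dccca' goto d→6
  6='dcccad' goto ·  ←P0
  7='a' goto a→8 b→9
  8='aa' goto ·  ←P1
  9='ab' goto a→10
  10='aba' goto c→11
  11='abac' goto d→12
  12='abacd' goto b→13
  13='abacdb' goto ·  ←P2
  14='c' goto c→15
  15='cc' goto a→16
  16='cca' goto d→17
  17='ccad' goto ·  ←P3

BFS fail/out derivation:
  n1('d'): parent n0 fail=0; on 'd' 0 → fail=0;  out ∅∪∅=∅
  n7('a'): parent n0 fail=0; on 'a' 0 → fail=0;  out ∅∪∅=∅
  n14('c'): parent n0 fail=0; on 'c' 0 → fail=0;  out ∅∪∅=∅
  n2('dc'): parent n1 fail=0; on 'c' 0 → fail=14;  out ∅∪∅=∅
  n8('aa'): parent n7 fail=0; on 'a' 0 → fail=7;  out {1}∪∅={1}
  n9('ab'): parent n7 fail=0; on 'b' 0 → fail=0;  out ∅∪∅=∅
  n15('cc'): parent n14 fail=0; on 'c' 0 → fail=14;  out ∅∪∅=∅
  n3('dcc'): parent n2 fail=14; on 'c' 14 → fail=15;  out ∅∪∅=∅
  n10('aba'): parent n9 fail=0; on 'a' 0 → fail=7;  out ∅∪∅=∅
  n16('cca'): parent n15 fail=14; on 'a' 14→0 → fail=7;  out ∅∪∅=∅
  n4('dccc'): parent n3 fail=15; on 'c' 15→14 → fail=15;  out ∅∪∅=∅
  n11('abac'): parent n10 fail=7; on 'c' 7→0 → fail=14;  out ∅∪∅=∅
  n17('ccad'): parent n16 fail=7; on 'd' 7→0 → fail=1;  out {3}∪∅={3}
  n5('dccca'): parent n4 fail=15; on 'a' 15 → fail=16;  out ∅∪∅=∅
  n12('abacd'): parent n11 fail=14; on 'd' 14→0 → fail=1;  out ∅∪∅=∅
  n6('dcccad'): parent n5 fail=16; on 'd' 16 → fail=17;  out {0}∪{3}={0,3}
  n13('abacdb'): parent n12 fail=1; on 'b' 1→0 → fail=0;  out {2}∪∅={2}

Text stream:
pos 0 'a': at 7
pos 1 'b': at 9
pos 2 'a': at 10
pos 3 'c': at 11
pos 4 'd': at 12
pos 5 'b': at 13  → match P2@[0:5]
pos 6 'b': at 0 (via fail)
pos 7 'b': at 0
pos 8 'a': at 7
pos 9 'b': at 9
pos 10 'a': at 10
pos 11 'c': at 11
pos 12 'd': at 12
pos 13 'b': at 13  → match P2@[8:13]
pos 14 'a': at 7 (via fail)
pos 15 'b': at 9
pos 16 'a': at 10
pos 17 'c': at 11
pos 18 'd': at 12
pos 19 'b': at 13  → match P2@[14:19]
pos 20 'b': at 0 (via fail)
pos 21 'd': at 1
pos 22 'd': at 1 (via fail)
pos 23 'b': at 0 (via fail)
pos 24 'c': at 14
pos 25 'c': at 15
pos 26 'a': at 16
pos 27 'd': at 17  → match P3@[24:27]
pos 28 'c': at 2 (via fail)
pos 29 'c': at 3
pos 30 'c': at 4
pos 31 'a': at 5
pos 32 'd': at 6  → match P0@[27:32],P3@[29:32]
pos 33 'd': at 1 (via fail)
pos 34 'c': at 2
pos 35 'c': at 3
pos 36 'c': at 4
pos 37 'a': at 5
pos 38 'd': at 6  → match P0@[33:38],P3@[35:38]
pos 39 'c': at 2 (via fail)
pos 40 'd': at 1 (via fail)
pos 41 'a': at 7 (via fail)
pos 42 'b': at 9
pos 43 'c': at 14 (via fail)
pos 44 'c': at 15
pos 45 'c': at 15 (via fail)
pos 46 'a': at 16
pos 47 'd': at 17  → match P3@[44:47]
pos 48 'b': at 0 (via fail)
pos 49 'd': at 1
pos 50 'c': at 2
pos 51 'c': at 3
pos 52 'c': at 4
pos 53 'a': at 5
pos 54 'd': at 6  → match P0@[49:54],P3@[51:54]

All matches (sorted): [[5,2],[13,2],[19,2],[27,3],[32,0],[32,3],[38,0],[38,3],[47,3],[54,0],[54,3]]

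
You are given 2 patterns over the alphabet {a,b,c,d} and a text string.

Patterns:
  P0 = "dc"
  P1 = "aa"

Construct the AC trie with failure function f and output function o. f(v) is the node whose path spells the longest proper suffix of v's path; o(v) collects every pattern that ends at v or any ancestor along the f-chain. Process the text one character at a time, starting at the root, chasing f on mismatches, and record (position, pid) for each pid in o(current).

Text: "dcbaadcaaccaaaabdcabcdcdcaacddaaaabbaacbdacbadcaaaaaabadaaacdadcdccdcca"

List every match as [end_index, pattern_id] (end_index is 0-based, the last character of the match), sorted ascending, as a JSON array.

Build:
Trie (insert patterns):
  0='ε' goto a→3 d→1
  1='d' goto c→2
  2='dc' goto ·  ←P0
  3='a' goto a→4
  4='aa' goto ·  ←P1

BFS fail/out derivation:
  n1('d'): parent n0 fail=0; on 'd' 0 → fail=0;  out ∅∪∅=∅
  n3('a'): parent n0 fail=0; on 'a' 0 → fail=0;  out ∅∪∅=∅
  n2('dc'): parent n1 fail=0; on 'c' 0 → fail=0;  out {0}∪∅={0}
  n4('aa'): parent n3 fail=0; on 'a' 0 → fail=3;  out {1}∪∅={1}

Scan:
i=0 'd': node 0→1
i=1 'c': node 1→2  ** P0@[0:1]
i=2 'b': node 2→0 (via fail)
i=3 'a': node 0→3
i=4 'a': node 3→4  ** P1@[3:4]
i=5 'd': node 4→1 (via fail)
i=6 'c': node 1→2  ** P0@[5:6]
i=7 'a': node 2→3 (via fail)
i=8 'a': node 3→4  ** P1@[7:8]
i=9 'c': node 4→0 (via fail)
i=10 'c': node 0→0
i=11 'a': node 0→3
i=12 'a': node 3→4  ** P1@[11:12]
i=13 'a': node 4→4 (via fail)  ** P1@[12:13]
i=14 'a': node 4→4 (via fail)  ** P1@[13:14]
i=15 'b': node 4→0 (via fail)
i=16 'd': node 0→1
i=17 'c': node 1→2  ** P0@[16:17]
i=18 'a': node 2→3 (via fail)
i=19 'b': node 3→0 (via fail)
i=20 'c': node 0→0
i=21 'd': node 0→1
i=22 'c': node 1→2  ** P0@[21:22]
i=23 'd': node 2→1 (via fail)
i=24 'c': node 1→2  ** P0@[23:24]
i=25 'a': node 2→3 (via fail)
i=26 'a': node 3→4  ** P1@[25:26]
i=27 'c': node 4→0 (via fail)
i=28 'd': node 0→1
i=29 'd': node 1→1 (via fail)
i=30 'a': node 1→3 (via fail)
i=31 'a': node 3→4  ** P1@[30:31]
i=32 'a': node 4→4 (via fail)  ** P1@[31:32]
i=33 'a': node 4→4 (via fail)  ** P1@[32:33]
i=34 'b': node 4→0 (via fail)
i=35 'b': node 0→0
i=36 'a': node 0→3
i=37 'a': node 3→4  ** P1@[36:37]
i=38 'c': node 4→0 (via fail)
i=39 'b': node 0→0
i=40 'd': node 0→1
i=41 'a': node 1→3 (via fail)
i=42 'c': node 3→0 (via fail)
i=43 'b': node 0→0
i=44 'a': node 0→3
i=45 'd': node 3→1 (via fail)
i=46 'c': node 1→2  ** P0@[45:46]
i=47 'a': node 2→3 (via fail)
i=48 'a': node 3→4  ** P1@[47:48]
i=49 'a': node 4→4 (via fail)  ** P1@[48:49]
i=50 'a': node 4→4 (via fail)  ** P1@[49:50]
i=51 'a': node 4→4 (via fail)  ** P1@[50:51]
i=52 'a': node 4→4 (via fail)  ** P1@[51:52]
i=53 'b': node 4→0 (via fail)
i=54 'a': node 0→3
i=55 'd': node 3→1 (via fail)
i=56 'a': node 1→3 (via fail)
i=57 'a': node 3→4  ** P1@[56:57]
i=58 'a': node 4→4 (via fail)  ** P1@[57:58]
i=59 'c': node 4→0 (via fail)
i=60 'd': node 0→1
i=61 'a': node 1→3 (via fail)
i=62 'd': node 3→1 (via fail)
i=63 'c': node 1→2  ** P0@[62:63]
i=64 'd': node 2→1 (via fail)
i=65 'c': node 1→2  ** P0@[64:65]
i=66 'c': node 2→0 (via fail)
i=67 'd': node 0→1
i=68 'c': node 1→2  ** P0@[67:68]
i=69 'c': node 2→0 (via fail)
i=70 'a': node 0→3

Matches: [[1,0],[4,1],[6,0],[8,1],[12,1],[13,1],[14,1],[17,0],[22,0],[24,0],[26,1],[31,1],[32,1],[33,1],[37,1],[46,0],[48,1],[49,1],[50,1],[51,1],[52,1],[57,1],[58,1],[63,0],[65,0],[68,0]]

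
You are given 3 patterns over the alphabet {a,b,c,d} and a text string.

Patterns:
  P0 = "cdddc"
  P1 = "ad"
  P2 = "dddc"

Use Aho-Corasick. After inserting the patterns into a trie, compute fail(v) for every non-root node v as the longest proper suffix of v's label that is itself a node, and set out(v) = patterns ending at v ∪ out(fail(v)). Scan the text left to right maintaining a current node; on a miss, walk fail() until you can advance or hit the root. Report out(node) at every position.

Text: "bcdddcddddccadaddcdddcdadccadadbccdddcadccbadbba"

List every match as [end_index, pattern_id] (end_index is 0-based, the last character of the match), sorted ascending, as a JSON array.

Build automaton:
Trie (insert patterns):
  0='ε' goto a→6 c→1 d→8
  1='c' goto d→2
  2='cd' goto d→3
  3='cdd' goto d→4
  4='cddd' goto c→5
  5='cdddc' goto ·  [P0 ends]
  6='a' goto d→7
  7='ad' goto ·  [P1 ends]
  8='d' goto d→9
  9='dd' goto d→10
  10='ddd' goto c→11
  11='dddc' goto ·  [P2 ends]

Failure links (BFS by depth):
  n1('c'): parent n0 fail=0; on 'c' 0 → fail=0;  out ∅∪∅=∅
  n6('a'): parent n0 fail=0; on 'a' 0 → fail=0;  out ∅∪∅=∅
  n8('d'): parent n0 fail=0; on 'd' 0 → fail=0;  out ∅∪∅=∅
  n2('cd'): parent n1 fail=0; on 'd' 0 → fail=8;  out ∅∪∅=∅
  n7('ad'): parent n6 fail=0; on 'd' 0 → fail=8;  out {1}∪∅={1}
  n9('dd'): parent n8 fail=0; on 'd' 0 → fail=8;  out ∅∪∅=∅
  n3('cdd'): parent n2 fail=8; on 'd' 8 → fail=9;  out ∅∪∅=∅
  n10('ddd'): parent n9 fail=8; on 'd' 8 → fail=9;  out ∅∪∅=∅
  n4('cddd'): parent n3 fail=9; on 'd' 9 → fail=10;  out ∅∪∅=∅
  n11('dddc'): parent n10 fail=9; on 'c' 9→8→0 → fail=1;  out {2}∪∅={2}
  n5('cdddc'): parent n4 fail=10; on 'c' 10 → fail=11;  out {0}∪{2}={0,2}

Scan:
i=0 'b': node 0→0
i=1 'c': node 0→1
i=2 'd': node 1→2
i=3 'd': node 2→3
i=4 'd': node 3→4
i=5 'c': node 4→5  ** P0@[1:5],P2@[2:5]
i=6 'd': node 5→2 ·f
i=7 'd': node 2→3
i=8 'd': node 3→4
i=9 'd': node 4→10 ·f
i=10 'c': node 10→11  ** P2@[7:10]
i=11 'c': node 11→1 ·f
i=12 'a': node 1→6 ·f
i=13 'd': node 6→7  ** P1@[12:13]
i=14 'a': node 7→6 ·f
i=15 'd': node 6→7  ** P1@[14:15]
i=16 'd': node 7→9 ·f
i=17 'c': node 9→1 ·f
i=18 'd': node 1→2
i=19 'd': node 2→3
i=20 'd': node 3→4
i=21 'c': node 4→5  ** P0@[17:21],P2@[18:21]
i=22 'd': node 5→2 ·f
i=23 'a': node 2→6 ·f
i=24 'd': node 6→7  ** P1@[23:24]
i=25 'c': node 7→1 ·f
i=26 'c': node 1→1 ·f
i=27 'a': node 1→6 ·f
i=28 'd': node 6→7  ** P1@[27:28]
i=29 'a': node 7→6 ·f
i=30 'd': node 6→7  ** P1@[29:30]
i=31 'b': node 7→0 ·f
i=32 'c': node 0→1
i=33 'c': node 1→1 ·f
i=34 'd': node 1→2
i=35 'd': node 2→3
i=36 'd': node 3→4
i=37 'c': node 4→5  ** P0@[33:37],P2@[34:37]
i=38 'a': node 5→6 ·f
i=39 'd': node 6→7  ** P1@[38:39]
i=40 'c': node 7→1 ·f
i=41 'c': node 1→1 ·f
i=42 'b': node 1→0 ·f
i=43 'a': node 0→6
i=44 'd': node 6→7  ** P1@[43:44]
i=45 'b': node 7→0 ·f
i=46 'b': node 0→0
i=47 'a': node 0→6

All matches (sorted): [[5,0],[5,2],[10,2],[13,1],[15,1],[21,0],[21,2],[24,1],[28,1],[30,1],[37,0],[37,2],[39,1],[44,1]]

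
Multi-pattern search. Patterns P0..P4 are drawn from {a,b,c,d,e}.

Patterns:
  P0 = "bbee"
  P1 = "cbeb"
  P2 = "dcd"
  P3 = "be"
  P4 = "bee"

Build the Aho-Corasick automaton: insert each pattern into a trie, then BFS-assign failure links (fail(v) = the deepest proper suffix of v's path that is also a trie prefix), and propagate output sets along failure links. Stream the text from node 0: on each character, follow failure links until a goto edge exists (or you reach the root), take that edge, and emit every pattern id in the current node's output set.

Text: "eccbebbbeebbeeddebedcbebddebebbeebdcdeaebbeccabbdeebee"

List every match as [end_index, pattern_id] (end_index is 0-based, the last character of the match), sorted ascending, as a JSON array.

Build automaton:
Trie nodes:
  0='ε' goto b→1 c→5 d→9
  1='b' goto b→2 e→12
  2='bb' goto e→3
  3='bbe' goto e→4
  4='bbee' goto ·  [P0 ends]
  5='c' goto b→6
  6='cb' goto e→7
  7='cbe' goto b→8
  8='cbeb' goto ·  [P1 ends]
  9='d' goto c→10
  10='dc' goto d→11
  11='dcd' goto ·  [P2 ends]
  12='be' goto e→13  [P3 ends]
  13='bee' goto ·  [P4 ends]

BFS fail/out derivation:
  fail(1) 'b': from fail(0)=0 chase 'b': 0 ⇒ 0;  out=∅∪out(0)=∅
  fail(5) 'c': from fail(0)=0 chase 'c': 0 ⇒ 0;  out=∅∪out(0)=∅
  fail(9) 'd': from fail(0)=0 chase 'd': 0 ⇒ 0;  out=∅∪out(0)=∅
  fail(2) 'bb': from fail(1)=0 chase 'b': 0 ⇒ 1;  out=∅∪out(1)=∅
  fail(6) 'cb': from fail(5)=0 chase 'b': 0 ⇒ 1;  out=∅∪out(1)=∅
  fail(10) 'dc': from fail(9)=0 chase 'c': 0 ⇒ 5;  out=∅∪out(5)=∅
  fail(12) 'be': from fail(1)=0 chase 'e': 0 ⇒ 0;  out={3}∪out(0)={3}
  fail(3) 'bbe': from fail(2)=1 chase 'e': 1 ⇒ 12;  out=∅∪out(12)={3}
  fail(7) 'cbe': from fail(6)=1 chase 'e': 1 ⇒ 12;  out=∅∪out(12)={3}
  fail(11) 'dcd': from fail(10)=5 chase 'd': 5→0 ⇒ 9;  out={2}∪out(9)={2}
  fail(13) 'bee': from fail(12)=0 chase 'e': 0 ⇒ 0;  out={4}∪out(0)={4}
  fail(4) 'bbee': from fail(3)=12 chase 'e': 12 ⇒ 13;  out={0}∪out(13)={0,4}
  fail(8) 'cbeb': from fail(7)=12 chase 'b': 12→0 ⇒ 1;  out={1}∪out(1)={1}

Run:
[0] read 'e'  n0⇒n0
[1] read 'c'  n0⇒n5
[2] read 'c'  n5⇒n5 (fail-walked)
[3] read 'b'  n5⇒n6
[4] read 'e'  n6⇒n7  emit P3@[3:4]
[5] read 'b'  n7⇒n8  emit P1@[2:5]
[6] read 'b'  n8⇒n2 (fail-walked)
[7] read 'b'  n2⇒n2 (fail-walked)
[8] read 'e'  n2⇒n3  emit P3@[7:8]
[9] read 'e'  n3⇒n4  emit P0@[6:9],P4@[7:9]
[10] read 'b'  n4⇒n1 (fail-walked)
[11] read 'b'  n1⇒n2
[12] read 'e'  n2⇒n3  emit P3@[11:12]
[13] read 'e'  n3⇒n4  emit P0@[10:13],P4@[11:13]
[14] read 'd'  n4⇒n9 (fail-walked)
[15] read 'd'  n9⇒n9 (fail-walked)
[16] read 'e'  n9⇒n0 (fail-walked)
[17] read 'b'  n0⇒n1
[18] read 'e'  n1⇒n12  emit P3@[17:18]
[19] read 'd'  n12⇒n9 (fail-walked)
[20] read 'c'  n9⇒n10
[21] read 'b'  n10⇒n6 (fail-walked)
[22] read 'e'  n6⇒n7  emit P3@[21:22]
[23] read 'b'  n7⇒n8  emit P1@[20:23]
[24] read 'd'  n8⇒n9 (fail-walked)
[25] read 'd'  n9⇒n9 (fail-walked)
[26] read 'e'  n9⇒n0 (fail-walked)
[27] read 'b'  n0⇒n1
[28] read 'e'  n1⇒n12  emit P3@[27:28]
[29] read 'b'  n12⇒n1 (fail-walked)
[30] read 'b'  n1⇒n2
[31] read 'e'  n2⇒n3  emit P3@[30:31]
[32] read 'e'  n3⇒n4  emit P0@[29:32],P4@[30:32]
[33] read 'b'  n4⇒n1 (fail-walked)
[34] read 'd'  n1⇒n9 (fail-walked)
[35] read 'c'  n9⇒n10
[36] read 'd'  n10⇒n11  emit P2@[34:36]
[37] read 'e'  n11⇒n0 (fail-walked)
[38] read 'a'  n0⇒n0
[39] read 'e'  n0⇒n0
[40] read 'b'  n0⇒n1
[41] read 'b'  n1⇒n2
[42] read 'e'  n2⇒n3  emit P3@[41:42]
[43] read 'c'  n3⇒n5 (fail-walked)
[44] read 'c'  n5⇒n5 (fail-walked)
[45] read 'a'  n5⇒n0 (fail-walked)
[46] read 'b'  n0⇒n1
[47] read 'b'  n1⇒n2
[48] read 'd'  n2⇒n9 (fail-walked)
[49] read 'e'  n9⇒n0 (fail-walked)
[50] read 'e'  n0⇒n0
[51] read 'b'  n0⇒n1
[52] read 'e'  n1⇒n12  emit P3@[51:52]
[53] read 'e'  n12⇒n13  emit P4@[51:53]

Result: [[4,3],[5,1],[8,3],[9,0],[9,4],[12,3],[13,0],[13,4],[18,3],[22,3],[23,1],[28,3],[31,3],[32,0],[32,4],[36,2],[42,3],[52,3],[53,4]]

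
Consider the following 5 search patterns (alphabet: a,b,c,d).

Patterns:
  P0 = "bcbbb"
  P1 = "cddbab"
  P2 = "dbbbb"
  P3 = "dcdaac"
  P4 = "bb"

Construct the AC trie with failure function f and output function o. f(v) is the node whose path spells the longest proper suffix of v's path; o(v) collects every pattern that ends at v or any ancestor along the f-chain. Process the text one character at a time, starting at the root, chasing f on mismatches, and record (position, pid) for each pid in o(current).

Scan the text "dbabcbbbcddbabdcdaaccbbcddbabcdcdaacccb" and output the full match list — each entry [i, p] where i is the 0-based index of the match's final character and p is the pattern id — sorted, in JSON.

Construct AC machine:
Trie nodes:
  0='ε' goto b→1 c→6 d→12
  1='b' goto b→22 c→2
  2='bc' goto b→3
  3='bcb' goto b→4
  4='bcbb' goto b→5
  5='bcbbb' goto ·  ←P0
  6='c' goto d→7
  7='cd' goto d→8
  8='cdd' goto b→9
  9='cddb' goto a→10
  10='cddba' goto b→11
  11='cddbab' goto ·  ←P1
  12='d' goto b→13 c→17
  13='db' goto b→14
  14='dbb' goto b→15
  15='dbbb' goto b→16
  16='dbbbb' goto ·  ←P2
  17='dc' goto d→18
  18='dcd' goto a→19
  19='dcda' goto a→20
  20='dcdaa' goto c→21
  21='dcdaac' goto ·  ←P3
  22='bb' goto ·  ←P4

Failure links (BFS by depth):
  fail(1) 'b': from fail(0)=0 chase 'b': 0 ⇒ 0;  out=∅∪out(0)=∅
  fail(6) 'c': from fail(0)=0 chase 'c': 0 ⇒ 0;  out=∅∪out(0)=∅
  fail(12) 'd': from fail(0)=0 chase 'd': 0 ⇒ 0;  out=∅∪out(0)=∅
  fail(2) 'bc': from fail(1)=0 chase 'c': 0 ⇒ 6;  out=∅∪out(6)=∅
  fail(7) 'cd': from fail(6)=0 chase 'd': 0 ⇒ 12;  out=∅∪out(12)=∅
  fail(13) 'db': from fail(12)=0 chase 'b': 0 ⇒ 1;  out=∅∪out(1)=∅
  fail(17) 'dc': from fail(12)=0 chase 'c': 0 ⇒ 6;  out=∅∪out(6)=∅
  fail(22) 'bb': from fail(1)=0 chase 'b': 0 ⇒ 1;  out={4}∪out(1)={4}
  fail(3) 'bcb': from fail(2)=6 chase 'b': 6→0 ⇒ 1;  out=∅∪out(1)=∅
  fail(8) 'cdd': from fail(7)=12 chase 'd': 12→0 ⇒ 12;  out=∅∪out(12)=∅
  fail(14) 'dbb': from fail(13)=1 chase 'b': 1 ⇒ 22;  out=∅∪out(22)={4}
  fail(18) 'dcd': from fail(17)=6 chase 'd': 6 ⇒ 7;  out=∅∪out(7)=∅
  fail(4) 'bcbb': from fail(3)=1 chase 'b': 1 ⇒ 22;  out=∅∪out(22)={4}
  fail(9) 'cddb': from fail(8)=12 chase 'b': 12 ⇒ 13;  out=∅∪out(13)=∅
  fail(15) 'dbbb': from fail(14)=22 chase 'b': 22→1 ⇒ 22;  out=∅∪out(22)={4}
  fail(19) 'dcda': from fail(18)=7 chase 'a': 7→12→0 ⇒ 0;  out=∅∪out(0)=∅
  fail(5) 'bcbbb': from fail(4)=22 chase 'b': 22→1 ⇒ 22;  out={0}∪out(22)={0,4}
  fail(10) 'cddba': from fail(9)=13 chase 'a': 13→1→0 ⇒ 0;  out=∅∪out(0)=∅
  fail(16) 'dbbbb': from fail(15)=22 chase 'b': 22→1 ⇒ 22;  out={2}∪out(22)={2,4}
  fail(20) 'dcdaa': from fail(19)=0 chase 'a': 0 ⇒ 0;  out=∅∪out(0)=∅
  fail(11) 'cddbab': from fail(10)=0 chase 'b': 0 ⇒ 1;  out={1}∪out(1)={1}
  fail(21) 'dcdaac': from fail(20)=0 chase 'c': 0 ⇒ 6;  out={3}∪out(6)={3}

Scan:
pos 0 'd': at 12
pos 1 'b': at 13
pos 2 'a': at 0 (via fail)
pos 3 'b': at 1
pos 4 'c': at 2
pos 5 'b': at 3
pos 6 'b': at 4  → match P4@[5:6]
pos 7 'b': at 5  → match P0@[3:7],P4@[6:7]
pos 8 'c': at 2 (via fail)
pos 9 'd': at 7 (via fail)
pos 10 'd': at 8
pos 11 'b': at 9
pos 12 'a': at 10
pos 13 'b': at 11  → match P1@[8:13]
pos 14 'd': at 12 (via fail)
pos 15 'c': at 17
pos 16 'd': at 18
pos 17 'a': at 19
pos 18 'a': at 20
pos 19 'c': at 21  → match P3@[14:19]
pos 20 'c': at 6 (via fail)
pos 21 'b': at 1 (via fail)
pos 22 'b': at 22  → match P4@[21:22]
pos 23 'c': at 2 (via fail)
pos 24 'd': at 7 (via fail)
pos 25 'd': at 8
pos 26 'b': at 9
pos 27 'a': at 10
pos 28 'b': at 11  → match P1@[23:28]
pos 29 'c': at 2 (via fail)
pos 30 'd': at 7 (via fail)
pos 31 'c': at 17 (via fail)
pos 32 'd': at 18
pos 33 'a': at 19
pos 34 'a': at 20
pos 35 'c': at 21  → match P3@[30:35]
pos 36 'c': at 6 (via fail)
pos 37 'c': at 6 (via fail)
pos 38 'b': at 1 (via fail)

All matches (sorted): [[6,4],[7,0],[7,4],[13,1],[19,3],[22,4],[28,1],[35,3]]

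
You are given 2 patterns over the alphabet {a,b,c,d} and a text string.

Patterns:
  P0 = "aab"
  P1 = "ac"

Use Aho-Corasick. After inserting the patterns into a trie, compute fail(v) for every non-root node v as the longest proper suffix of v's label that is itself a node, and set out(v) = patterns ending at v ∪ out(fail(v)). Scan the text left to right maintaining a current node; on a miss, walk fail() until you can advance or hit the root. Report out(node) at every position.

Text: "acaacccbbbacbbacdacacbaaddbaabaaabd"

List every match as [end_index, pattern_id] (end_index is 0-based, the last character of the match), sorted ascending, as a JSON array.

Build automaton:
Trie nodes:
  0='ε' goto a→1
  1='a' goto a→2 c→4
  2='aa' goto b→3
  3='aab' goto ·  [P0 ends]
  4='ac' goto ·  [P1 ends]

BFS fail/out derivation:
  n1('a'): parent n0 fail=0; on 'a' 0 → fail=0;  out ∅∪∅=∅
  n2('aa'): parent n1 fail=0; on 'a' 0 → fail=1;  out ∅∪∅=∅
  n4('ac'): parent n1 fail=0; on 'c' 0 → fail=0;  out {1}∪∅={1}
  n3('aab'): parent n2 fail=1; on 'b' 1→0 → fail=0;  out {0}∪∅={0}

Text stream:
pos 0 'a': at 1
pos 1 'c': at 4  → match P1@[0:1]
pos 2 'a': at 1 ·f
pos 3 'a': at 2
pos 4 'c': at 4 ·f  → match P1@[3:4]
pos 5 'c': at 0 ·f
pos 6 'c': at 0
pos 7 'b': at 0
pos 8 'b': at 0
pos 9 'b': at 0
pos 10 'a': at 1
pos 11 'c': at 4  → match P1@[10:11]
pos 12 'b': at 0 ·f
pos 13 'b': at 0
pos 14 'a': at 1
pos 15 'c': at 4  → match P1@[14:15]
pos 16 'd': at 0 ·f
pos 17 'a': at 1
pos 18 'c': at 4  → match P1@[17:18]
pos 19 'a': at 1 ·f
pos 20 'c': at 4  → match P1@[19:20]
pos 21 'b': at 0 ·f
pos 22 'a': at 1
pos 23 'a': at 2
pos 24 'd': at 0 ·f
pos 25 'd': at 0
pos 26 'b': at 0
pos 27 'a': at 1
pos 28 'a': at 2
pos 29 'b': at 3  → match P0@[27:29]
pos 30 'a': at 1 ·f
pos 31 'a': at 2
pos 32 'a': at 2 ·f
pos 33 'b': at 3  → match P0@[31:33]
pos 34 'd': at 0 ·f

Matches: [[1,1],[4,1],[11,1],[15,1],[18,1],[20,1],[29,0],[33,0]]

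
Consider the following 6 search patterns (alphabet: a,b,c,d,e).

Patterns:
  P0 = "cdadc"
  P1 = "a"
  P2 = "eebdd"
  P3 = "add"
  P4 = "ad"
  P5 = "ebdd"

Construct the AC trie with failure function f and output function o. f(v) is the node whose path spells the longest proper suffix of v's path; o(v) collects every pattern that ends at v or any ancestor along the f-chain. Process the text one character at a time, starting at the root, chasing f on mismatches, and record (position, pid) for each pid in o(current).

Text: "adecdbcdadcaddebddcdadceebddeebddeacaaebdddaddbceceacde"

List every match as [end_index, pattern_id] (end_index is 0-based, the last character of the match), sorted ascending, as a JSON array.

Build:
Trie nodes:
  0='ε' goto a→6 c→1 e→7
  1='c' goto d→2
  2='cd' goto a→3
  3='cda' goto d→4
  4='cdad' goto c→5
  5='cdadc' goto ·  ←P0
  6='a' goto d→12  ←P1
  7='e' goto b→14 e→8
  8='ee' goto b→9
  9='eeb' goto d→10
  10='eebd' goto d→11
  11='eebdd' goto ·  ←P2
  12='ad' goto d→13  ←P4
  13='add' goto ·  ←P3
  14='eb' goto d→15
  15='ebd' goto d→16
  16='ebdd' goto ·  ←P5

BFS fail/out derivation:
  n1('c'): parent n0 fail=0; on 'c' 0 → fail=0;  out ∅∪∅=∅
  n6('a'): parent n0 fail=0; on 'a' 0 → fail=0;  out {1}∪∅={1}
  n7('e'): parent n0 fail=0; on 'e' 0 → fail=0;  out ∅∪∅=∅
  n2('cd'): parent n1 fail=0; on 'd' 0 → fail=0;  out ∅∪∅=∅
  n8('ee'): parent n7 fail=0; on 'e' 0 → fail=7;  out ∅∪∅=∅
  n12('ad'): parent n6 fail=0; on 'd' 0 → fail=0;  out {4}∪∅={4}
  n14('eb'): parent n7 fail=0; on 'b' 0 → fail=0;  out ∅∪∅=∅
  n3('cda'): parent n2 fail=0; on 'a' 0 → fail=6;  out ∅∪{1}={1}
  n9('eeb'): parent n8 fail=7; on 'b' 7 → fail=14;  out ∅∪∅=∅
  n13('add'): parent n12 fail=0; on 'd' 0 → fail=0;  out {3}∪∅={3}
  n15('ebd'): parent n14 fail=0; on 'd' 0 → fail=0;  out ∅∪∅=∅
  n4('cdad'): parent n3 fail=6; on 'd' 6 → fail=12;  out ∅∪{4}={4}
  n10('eebd'): parent n9 fail=14; on 'd' 14 → fail=15;  out ∅∪∅=∅
  n16('ebdd'): parent n15 fail=0; on 'd' 0 → fail=0;  out {5}∪∅={5}
  n5('cdadc'): parent n4 fail=12; on 'c' 12→0 → fail=1;  out {0}∪∅={0}
  n11('eebdd'): parent n10 fail=15; on 'd' 15 → fail=16;  out {2}∪{5}={2,5}

Text stream:
[0] read 'a'  n0⇒n6  ** P1@[0:0]
[1] read 'd'  n6⇒n12  ** P4@[0:1]
[2] read 'e'  n12⇒n7 ·f
[3] read 'c'  n7⇒n1 ·f
[4] read 'd'  n1⇒n2
[5] read 'b'  n2⇒n0 ·f
[6] read 'c'  n0⇒n1
[7] read 'd'  n1⇒n2
[8] read 'a'  n2⇒n3  ** P1@[8:8]
[9] read 'd'  n3⇒n4  ** P4@[8:9]
[10] read 'c'  n4⇒n5  ** P0@[6:10]
[11] read 'a'  n5⇒n6 ·f  ** P1@[11:11]
[12] read 'd'  n6⇒n12  ** P4@[11:12]
[13] read 'd'  n12⇒n13  ** P3@[11:13]
[14] read 'e'  n13⇒n7 ·f
[15] read 'b'  n7⇒n14
[16] read 'd'  n14⇒n15
[17] read 'd'  n15⇒n16  ** P5@[14:17]
[18] read 'c'  n16⇒n1 ·f
[19] read 'd'  n1⇒n2
[20] read 'a'  n2⇒n3  ** P1@[20:20]
[21] read 'd'  n3⇒n4  ** P4@[20:21]
[22] read 'c'  n4⇒n5  ** P0@[18:22]
[23] read 'e'  n5⇒n7 ·f
[24] read 'e'  n7⇒n8
[25] read 'b'  n8⇒n9
[26] read 'd'  n9⇒n10
[27] read 'd'  n10⇒n11  ** P2@[23:27],P5@[24:27]
[28] read 'e'  n11⇒n7 ·f
[29] read 'e'  n7⇒n8
[30] read 'b'  n8⇒n9
[31] read 'd'  n9⇒n10
[32] read 'd'  n10⇒n11  ** P2@[28:32],P5@[29:32]
[33] read 'e'  n11⇒n7 ·f
[34] read 'a'  n7⇒n6 ·f  ** P1@[34:34]
[35] read 'c'  n6⇒n1 ·f
[36] read 'a'  n1⇒n6 ·f  ** P1@[36:36]
[37] read 'a'  n6⇒n6 ·f  ** P1@[37:37]
[38] read 'e'  n6⇒n7 ·f
[39] read 'b'  n7⇒n14
[40] read 'd'  n14⇒n15
[41] read 'd'  n15⇒n16  ** P5@[38:41]
[42] read 'd'  n16⇒n0 ·f
[43] read 'a'  n0⇒n6  ** P1@[43:43]
[44] read 'd'  n6⇒n12  ** P4@[43:44]
[45] read 'd'  n12⇒n13  ** P3@[43:45]
[46] read 'b'  n13⇒n0 ·f
[47] read 'c'  n0⇒n1
[48] read 'e'  n1⇒n7 ·f
[49] read 'c'  n7⇒n1 ·f
[50] read 'e'  n1⇒n7 ·f
[51] read 'a'  n7⇒n6 ·f  ** P1@[51:51]
[52] read 'c'  n6⇒n1 ·f
[53] read 'd'  n1⇒n2
[54] read 'e'  n2⇒n7 ·f

All matches (sorted): [[0,1],[1,4],[8,1],[9,4],[10,0],[11,1],[12,4],[13,3],[17,5],[20,1],[21,4],[22,0],[27,2],[27,5],[32,2],[32,5],[34,1],[36,1],[37,1],[41,5],[43,1],[44,4],[45,3],[51,1]]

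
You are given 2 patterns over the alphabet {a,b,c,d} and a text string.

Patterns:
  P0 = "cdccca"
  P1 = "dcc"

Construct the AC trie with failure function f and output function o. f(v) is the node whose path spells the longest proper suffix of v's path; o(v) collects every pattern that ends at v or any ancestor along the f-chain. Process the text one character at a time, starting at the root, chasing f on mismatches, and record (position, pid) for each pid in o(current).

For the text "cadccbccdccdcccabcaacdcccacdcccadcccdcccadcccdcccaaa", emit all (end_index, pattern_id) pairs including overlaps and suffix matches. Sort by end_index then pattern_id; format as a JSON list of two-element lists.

Construct AC machine:
Trie nodes:
  0='ε' goto c→1 d→7
  1='c' goto d→2
  2='cd' goto c→3
  3='cdc' goto c→4
  4='cdcc' goto c→5
  5='cdccc' goto a→6
  6='cdccca' goto ·  ←P0
  7='d' goto c→8
  8='dc' goto c→9
  9='dcc' goto ·  ←P1

BFS fail/out derivation:
  n1('c'): parent n0 fail=0; on 'c' 0 → fail=0;  out ∅∪∅=∅
  n7('d'): parent n0 fail=0; on 'd' 0 → fail=0;  out ∅∪∅=∅
  n2('cd'): parent n1 fail=0; on 'd' 0 → fail=7;  out ∅∪∅=∅
  n8('dc'): parent n7 fail=0; on 'c' 0 → fail=1;  out ∅∪∅=∅
  n3('cdc'): parent n2 fail=7; on 'c' 7 → fail=8;  out ∅∪∅=∅
  n9('dcc'): parent n8 fail=1; on 'c' 1→0 → fail=1;  out {1}∪∅={1}
  n4('cdcc'): parent n3 fail=8; on 'c' 8 → fail=9;  out ∅∪{1}={1}
  n5('cdccc'): parent n4 fail=9; on 'c' 9→1→0 → fail=1;  out ∅∪∅=∅
  n6('cdccca'): parent n5 fail=1; on 'a' 1→0 → fail=0;  out {0}∪∅={0}

Scan:
[0] read 'c'  n0⇒n1
[1] read 'a'  n1⇒n0 (via fail)
[2] read 'd'  n0⇒n7
[3] read 'c'  n7⇒n8
[4] read 'c'  n8⇒n9  emit P1@[2:4]
[5] read 'b'  n9⇒n0 (via fail)
[6] read 'c'  n0⇒n1
[7] read 'c'  n1⇒n1 (via fail)
[8] read 'd'  n1⇒n2
[9] read 'c'  n2⇒n3
[10] read 'c'  n3⇒n4  emit P1@[8:10]
[11] read 'd'  n4⇒n2 (via fail)
[12] read 'c'  n2⇒n3
[13] read 'c'  n3⇒n4  emit P1@[11:13]
[14] read 'c'  n4⇒n5
[15] read 'a'  n5⇒n6  emit P0@[10:15]
[16] read 'b'  n6⇒n0 (via fail)
[17] read 'c'  n0⇒n1
[18] read 'a'  n1⇒n0 (via fail)
[19] read 'a'  n0⇒n0
[20] read 'c'  n0⇒n1
[21] read 'd'  n1⇒n2
[22] read 'c'  n2⇒n3
[23] read 'c'  n3⇒n4  emit P1@[21:23]
[24] read 'c'  n4⇒n5
[25] read 'a'  n5⇒n6  emit P0@[20:25]
[26] read 'c'  n6⇒n1 (via fail)
[27] read 'd'  n1⇒n2
[28] read 'c'  n2⇒n3
[29] read 'c'  n3⇒n4  emit P1@[27:29]
[30] read 'c'  n4⇒n5
[31] read 'a'  n5⇒n6  emit P0@[26:31]
[32] read 'd'  n6⇒n7 (via fail)
[33] read 'c'  n7⇒n8
[34] read 'c'  n8⇒n9  emit P1@[32:34]
[35] read 'c'  n9⇒n1 (via fail)
[36] read 'd'  n1⇒n2
[37] read 'c'  n2⇒n3
[38] read 'c'  n3⇒n4  emit P1@[36:38]
[39] read 'c'  n4⇒n5
[40] read 'a'  n5⇒n6  emit P0@[35:40]
[41] read 'd'  n6⇒n7 (via fail)
[42] read 'c'  n7⇒n8
[43] read 'c'  n8⇒n9  emit P1@[41:43]
[44] read 'c'  n9⇒n1 (via fail)
[45] read 'd'  n1⇒n2
[46] read 'c'  n2⇒n3
[47] read 'c'  n3⇒n4  emit P1@[45:47]
[48] read 'c'  n4⇒n5
[49] read 'a'  n5⇒n6  emit P0@[44:49]
[50] read 'a'  n6⇒n0 (via fail)
[51] read 'a'  n0⇒n0

All matches (sorted): [[4,1],[10,1],[13,1],[15,0],[23,1],[25,0],[29,1],[31,0],[34,1],[38,1],[40,0],[43,1],[47,1],[49,0]]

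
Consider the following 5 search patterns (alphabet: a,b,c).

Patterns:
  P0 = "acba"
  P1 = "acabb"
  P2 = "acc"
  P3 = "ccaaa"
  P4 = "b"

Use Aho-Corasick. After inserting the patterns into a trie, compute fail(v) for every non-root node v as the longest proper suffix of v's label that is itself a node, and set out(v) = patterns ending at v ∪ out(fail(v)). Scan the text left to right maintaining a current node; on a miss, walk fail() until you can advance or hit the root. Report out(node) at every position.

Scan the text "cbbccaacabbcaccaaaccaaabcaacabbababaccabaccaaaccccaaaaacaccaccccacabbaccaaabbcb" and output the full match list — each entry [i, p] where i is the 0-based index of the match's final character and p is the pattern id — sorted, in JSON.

Build:
Trie nodes:
  n0 'ε': a→1 b→14 c→9
  n1 'a': c→2
  n2 'ac': a→5 b→3 c→8
  n3 'acb': a→4
  n4 'acba': ·  [P0 ends]
  n5 'aca': b→6
  n6 'acab': b→7
  n7 'acabb': ·  [P1 ends]
  n8 'acc': ·  [P2 ends]
  n9 'c': c→10
  n10 'cc': a→11
  n11 'cca': a→12
  n12 'ccaa': a→13
  n13 'ccaaa': ·  [P3 ends]
  n14 'b': ·  [P4 ends]

BFS fail/out derivation:
  fail(1) 'a': from fail(0)=0 chase 'a': 0 ⇒ 0;  out=∅∪out(0)=∅
  fail(9) 'c': from fail(0)=0 chase 'c': 0 ⇒ 0;  out=∅∪out(0)=∅
  fail(14) 'b': from fail(0)=0 chase 'b': 0 ⇒ 0;  out={4}∪out(0)={4}
  fail(2) 'ac': from fail(1)=0 chase 'c': 0 ⇒ 9;  out=∅∪out(9)=∅
  fail(10) 'cc': from fail(9)=0 chase 'c': 0 ⇒ 9;  out=∅∪out(9)=∅
  fail(3) 'acb': from fail(2)=9 chase 'b': 9→0 ⇒ 14;  out=∅∪out(14)={4}
  fail(5) 'aca': from fail(2)=9 chase 'a': 9→0 ⇒ 1;  out=∅∪out(1)=∅
  fail(8) 'acc': from fail(2)=9 chase 'c': 9 ⇒ 10;  out={2}∪out(10)={2}
  fail(11) 'cca': from fail(10)=9 chase 'a': 9→0 ⇒ 1;  out=∅∪out(1)=∅
  fail(4) 'acba': from fail(3)=14 chase 'a': 14→0 ⇒ 1;  out={0}∪out(1)={0}
  fail(6) 'acab': from fail(5)=1 chase 'b': 1→0 ⇒ 14;  out=∅∪out(14)={4}
  fail(12) 'ccaa': from fail(11)=1 chase 'a': 1→0 ⇒ 1;  out=∅∪out(1)=∅
  fail(7) 'acabb': from fail(6)=14 chase 'b': 14→0 ⇒ 14;  out={1}∪out(14)={1,4}
  fail(13) 'ccaaa': from fail(12)=1 chase 'a': 1→0 ⇒ 1;  out={3}∪out(1)={3}

Run:
i=0 'c': node 0→9
i=1 'b': node 9→14 (fail-walked)  ** P4@[1:1]
i=2 'b': node 14→14 (fail-walked)  ** P4@[2:2]
i=3 'c': node 14→9 (fail-walked)
i=4 'c': node 9→10
i=5 'a': node 10→11
i=6 'a': node 11→12
i=7 'c': node 12→2 (fail-walked)
i=8 'a': node 2→5
i=9 'b': node 5→6  ** P4@[9:9]
i=10 'b': node 6→7  ** P1@[6:10],P4@[10:10]
i=11 'c': node 7→9 (fail-walked)
i=12 'a': node 9→1 (fail-walked)
i=13 'c': node 1→2
i=14 'c': node 2→8  ** P2@[12:14]
i=15 'a': node 8→11 (fail-walked)
i=16 'a': node 11→12
i=17 'a': node 12→13  ** P3@[13:17]
i=18 'c': node 13→2 (fail-walked)
i=19 'c': node 2→8  ** P2@[17:19]
i=20 'a': node 8→11 (fail-walked)
i=21 'a': node 11→12
i=22 'a': node 12→13  ** P3@[18:22]
i=23 'b': node 13→14 (fail-walked)  ** P4@[23:23]
i=24 'c': node 14→9 (fail-walked)
i=25 'a': node 9→1 (fail-walked)
i=26 'a': node 1→1 (fail-walked)
i=27 'c': node 1→2
i=28 'a': node 2→5
i=29 'b': node 5→6  ** P4@[29:29]
i=30 'b': node 6→7  ** P1@[26:30],P4@[30:30]
i=31 'a': node 7→1 (fail-walked)
i=32 'b': node 1→14 (fail-walked)  ** P4@[32:32]
i=33 'a': node 14→1 (fail-walked)
i=34 'b': node 1→14 (fail-walked)  ** P4@[34:34]
i=35 'a': node 14→1 (fail-walked)
i=36 'c': node 1→2
i=37 'c': node 2→8  ** P2@[35:37]
i=38 'a': node 8→11 (fail-walked)
i=39 'b': node 11→14 (fail-walked)  ** P4@[39:39]
i=40 'a': node 14→1 (fail-walked)
i=41 'c': node 1→2
i=42 'c': node 2→8  ** P2@[40:42]
i=43 'a': node 8→11 (fail-walked)
i=44 'a': node 11→12
i=45 'a': node 12→13  ** P3@[41:45]
i=46 'c': node 13→2 (fail-walked)
i=47 'c': node 2→8  ** P2@[45:47]
i=48 'c': node 8→10 (fail-walked)
i=49 'c': node 10→10 (fail-walked)
i=50 'a': node 10→11
i=51 'a': node 11→12
i=52 'a': node 12→13  ** P3@[48:52]
i=53 'a': node 13→1 (fail-walked)
i=54 'a': node 1→1 (fail-walked)
i=55 'c': node 1→2
i=56 'a': node 2→5
i=57 'c': node 5→2 (fail-walked)
i=58 'c': node 2→8  ** P2@[56:58]
i=59 'a': node 8→11 (fail-walked)
i=60 'c': node 11→2 (fail-walked)
i=61 'c': node 2→8  ** P2@[59:61]
i=62 'c': node 8→10 (fail-walked)
i=63 'c': node 10→10 (fail-walked)
i=64 'a': node 10→11
i=65 'c': node 11→2 (fail-walked)
i=66 'a': node 2→5
i=67 'b': node 5→6  ** P4@[67:67]
i=68 'b': node 6→7  ** P1@[64:68],P4@[68:68]
i=69 'a': node 7→1 (fail-walked)
i=70 'c': node 1→2
i=71 'c': node 2→8  ** P2@[69:71]
i=72 'a': node 8→11 (fail-walked)
i=73 'a': node 11→12
i=74 'a': node 12→13  ** P3@[70:74]
i=75 'b': node 13→14 (fail-walked)  ** P4@[75:75]
i=76 'b': node 14→14 (fail-walked)  ** P4@[76:76]
i=77 'c': node 14→9 (fail-walked)
i=78 'b': node 9→14 (fail-walked)  ** P4@[78:78]

All matches (sorted): [[1,4],[2,4],[9,4],[10,1],[10,4],[14,2],[17,3],[19,2],[22,3],[23,4],[29,4],[30,1],[30,4],[32,4],[34,4],[37,2],[39,4],[42,2],[45,3],[47,2],[52,3],[58,2],[61,2],[67,4],[68,1],[68,4],[71,2],[74,3],[75,4],[76,4],[78,4]]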